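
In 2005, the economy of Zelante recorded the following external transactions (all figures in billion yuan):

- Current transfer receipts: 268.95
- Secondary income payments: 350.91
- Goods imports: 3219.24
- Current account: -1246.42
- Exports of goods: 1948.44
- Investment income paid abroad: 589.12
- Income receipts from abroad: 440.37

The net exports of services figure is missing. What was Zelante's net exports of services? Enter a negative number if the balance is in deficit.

Current account = goods balance + services balance + net primary income + net secondary income
Sum of the known components = -1501.51
Net exports of services = CA - (known components) = -1246.42 - (-1501.51) = 255.09

255.09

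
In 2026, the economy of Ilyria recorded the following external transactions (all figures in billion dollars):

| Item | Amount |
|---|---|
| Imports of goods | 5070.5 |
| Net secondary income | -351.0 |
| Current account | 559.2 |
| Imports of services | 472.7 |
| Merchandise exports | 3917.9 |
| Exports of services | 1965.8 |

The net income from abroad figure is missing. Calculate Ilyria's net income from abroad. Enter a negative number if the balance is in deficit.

569.7

Current account = goods balance + services balance + net primary income + net secondary income
Sum of the known components = -10.5
Net income from abroad = CA - (known components) = 559.2 - (-10.5) = 569.7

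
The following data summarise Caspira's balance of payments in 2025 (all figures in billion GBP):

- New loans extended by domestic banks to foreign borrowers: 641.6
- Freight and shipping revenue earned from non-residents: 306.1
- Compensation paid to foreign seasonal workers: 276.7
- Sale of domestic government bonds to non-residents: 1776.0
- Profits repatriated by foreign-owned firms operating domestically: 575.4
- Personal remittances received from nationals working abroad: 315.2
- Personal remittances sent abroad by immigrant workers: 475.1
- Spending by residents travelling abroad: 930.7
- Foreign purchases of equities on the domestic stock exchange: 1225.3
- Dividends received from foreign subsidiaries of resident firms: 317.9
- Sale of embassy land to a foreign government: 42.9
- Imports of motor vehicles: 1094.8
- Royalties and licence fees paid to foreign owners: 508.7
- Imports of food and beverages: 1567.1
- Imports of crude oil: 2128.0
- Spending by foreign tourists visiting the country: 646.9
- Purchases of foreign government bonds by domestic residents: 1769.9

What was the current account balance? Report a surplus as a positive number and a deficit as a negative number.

-5970.4

Goods: -2128.0 - 1567.1 - 1094.8 = -4789.9
Services: 306.1 - 508.7 + 646.9 - 930.7 = -486.4
Primary income: 317.9 - 575.4 - 276.7 = -534.2
Secondary income: 315.2 - 475.1 = -159.9
Current account = (-4789.9) + (-486.4) + (-534.2) + (-159.9) = -5970.4
(Excluded from the current account — financial account: new loans extended by domestic banks to foreign borrowers 641.6, sale of domestic government bonds to non-residents 1776.0, foreign purchases of equities on the domestic stock exchange 1225.3, purchases of foreign government bonds by domestic residents 1769.9; capital account: sale of embassy land to a foreign government 42.9.)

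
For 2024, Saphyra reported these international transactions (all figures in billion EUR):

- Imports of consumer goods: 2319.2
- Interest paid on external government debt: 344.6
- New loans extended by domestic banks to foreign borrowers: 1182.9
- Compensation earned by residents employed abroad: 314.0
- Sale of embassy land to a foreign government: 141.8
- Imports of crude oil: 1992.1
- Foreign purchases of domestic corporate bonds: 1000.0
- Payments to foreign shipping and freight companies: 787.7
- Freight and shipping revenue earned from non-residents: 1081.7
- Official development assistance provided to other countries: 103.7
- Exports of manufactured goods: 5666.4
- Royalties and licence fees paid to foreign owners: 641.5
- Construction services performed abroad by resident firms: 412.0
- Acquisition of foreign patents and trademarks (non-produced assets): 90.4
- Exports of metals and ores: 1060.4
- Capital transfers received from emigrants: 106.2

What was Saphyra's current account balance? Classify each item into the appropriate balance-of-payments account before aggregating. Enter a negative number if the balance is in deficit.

Goods: 1060.4 - 1992.1 + 5666.4 - 2319.2 = 2415.5
Services: 1081.7 - 641.5 - 787.7 + 412.0 = 64.5
Primary income: -344.6 + 314.0 = -30.6
Secondary income: -103.7
Current account = 2415.5 + 64.5 + (-30.6) + (-103.7) = 2345.7
(Excluded from the current account — financial account: new loans extended by domestic banks to foreign borrowers 1182.9, foreign purchases of domestic corporate bonds 1000.0; capital account: sale of embassy land to a foreign government 141.8, acquisition of foreign patents and trademarks (non-produced assets) 90.4, capital transfers received from emigrants 106.2.)

2345.7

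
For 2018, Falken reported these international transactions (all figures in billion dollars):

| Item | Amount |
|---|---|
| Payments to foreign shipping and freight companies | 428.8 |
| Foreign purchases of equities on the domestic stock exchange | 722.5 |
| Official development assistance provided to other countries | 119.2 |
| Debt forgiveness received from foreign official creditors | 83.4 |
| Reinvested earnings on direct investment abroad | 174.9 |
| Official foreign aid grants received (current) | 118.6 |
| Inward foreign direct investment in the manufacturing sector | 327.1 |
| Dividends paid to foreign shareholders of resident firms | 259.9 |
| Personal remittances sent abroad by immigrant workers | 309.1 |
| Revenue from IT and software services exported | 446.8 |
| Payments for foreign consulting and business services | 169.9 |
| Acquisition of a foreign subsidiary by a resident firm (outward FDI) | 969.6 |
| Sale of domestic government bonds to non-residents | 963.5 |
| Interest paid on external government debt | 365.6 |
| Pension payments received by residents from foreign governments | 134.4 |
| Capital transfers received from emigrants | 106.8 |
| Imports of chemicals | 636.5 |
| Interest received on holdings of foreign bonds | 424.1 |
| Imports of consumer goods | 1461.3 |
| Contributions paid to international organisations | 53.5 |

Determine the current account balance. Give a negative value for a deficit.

Goods: -1461.3 - 636.5 = -2097.8
Services: -169.9 + 446.8 - 428.8 = -151.9
Primary income: 174.9 - 365.6 - 259.9 + 424.1 = -26.5
Secondary income: -119.2 - 53.5 - 309.1 + 134.4 + 118.6 = -228.8
Current account = (-2097.8) + (-151.9) + (-26.5) + (-228.8) = -2505.0
(Excluded from the current account — financial account: foreign purchases of equities on the domestic stock exchange 722.5, inward foreign direct investment in the manufacturing sector 327.1, acquisition of a foreign subsidiary by a resident firm (outward FDI) 969.6, sale of domestic government bonds to non-residents 963.5; capital account: debt forgiveness received from foreign official creditors 83.4, capital transfers received from emigrants 106.8.)

-2505.0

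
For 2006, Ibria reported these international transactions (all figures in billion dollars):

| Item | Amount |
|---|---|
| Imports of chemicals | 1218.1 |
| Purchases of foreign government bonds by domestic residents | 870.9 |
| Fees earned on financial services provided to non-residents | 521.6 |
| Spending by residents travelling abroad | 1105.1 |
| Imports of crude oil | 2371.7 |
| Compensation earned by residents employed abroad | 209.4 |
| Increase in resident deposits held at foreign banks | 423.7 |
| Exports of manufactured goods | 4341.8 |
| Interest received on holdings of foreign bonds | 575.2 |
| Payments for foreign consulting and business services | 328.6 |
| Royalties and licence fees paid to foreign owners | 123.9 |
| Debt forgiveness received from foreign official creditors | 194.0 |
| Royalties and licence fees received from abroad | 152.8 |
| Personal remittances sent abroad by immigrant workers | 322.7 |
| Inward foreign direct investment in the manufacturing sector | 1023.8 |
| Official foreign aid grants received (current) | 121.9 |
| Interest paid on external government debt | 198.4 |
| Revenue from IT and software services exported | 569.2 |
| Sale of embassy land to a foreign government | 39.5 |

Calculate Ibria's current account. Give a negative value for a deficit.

Goods: 4341.8 - 1218.1 - 2371.7 = 752.0
Services: 521.6 - 1105.1 + 152.8 - 123.9 + 569.2 - 328.6 = -314.0
Primary income: 575.2 + 209.4 - 198.4 = 586.2
Secondary income: 121.9 - 322.7 = -200.8
Current account = 752.0 + (-314.0) + 586.2 + (-200.8) = 823.4
(Excluded from the current account — financial account: purchases of foreign government bonds by domestic residents 870.9, increase in resident deposits held at foreign banks 423.7, inward foreign direct investment in the manufacturing sector 1023.8; capital account: debt forgiveness received from foreign official creditors 194.0, sale of embassy land to a foreign government 39.5.)

823.4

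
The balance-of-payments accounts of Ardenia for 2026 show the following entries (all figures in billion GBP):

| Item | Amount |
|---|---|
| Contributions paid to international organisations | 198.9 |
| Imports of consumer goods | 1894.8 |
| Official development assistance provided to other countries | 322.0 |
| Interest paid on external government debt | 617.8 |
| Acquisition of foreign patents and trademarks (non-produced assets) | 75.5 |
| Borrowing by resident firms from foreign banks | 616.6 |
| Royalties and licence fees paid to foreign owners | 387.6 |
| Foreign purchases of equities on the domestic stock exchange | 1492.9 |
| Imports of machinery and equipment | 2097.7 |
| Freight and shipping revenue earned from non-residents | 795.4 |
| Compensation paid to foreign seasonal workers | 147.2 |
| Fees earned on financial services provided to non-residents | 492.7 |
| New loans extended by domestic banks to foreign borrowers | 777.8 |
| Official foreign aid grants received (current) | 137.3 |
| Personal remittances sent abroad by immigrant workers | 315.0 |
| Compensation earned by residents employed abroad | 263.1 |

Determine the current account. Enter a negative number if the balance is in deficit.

-4292.5

Goods: -1894.8 - 2097.7 = -3992.5
Services: 795.4 + 492.7 - 387.6 = 900.5
Primary income: -147.2 - 617.8 + 263.1 = -501.9
Secondary income: -198.9 - 322.0 - 315.0 + 137.3 = -698.6
Current account = (-3992.5) + 900.5 + (-501.9) + (-698.6) = -4292.5
(Excluded from the current account — capital account: acquisition of foreign patents and trademarks (non-produced assets) 75.5; financial account: borrowing by resident firms from foreign banks 616.6, foreign purchases of equities on the domestic stock exchange 1492.9, new loans extended by domestic banks to foreign borrowers 777.8.)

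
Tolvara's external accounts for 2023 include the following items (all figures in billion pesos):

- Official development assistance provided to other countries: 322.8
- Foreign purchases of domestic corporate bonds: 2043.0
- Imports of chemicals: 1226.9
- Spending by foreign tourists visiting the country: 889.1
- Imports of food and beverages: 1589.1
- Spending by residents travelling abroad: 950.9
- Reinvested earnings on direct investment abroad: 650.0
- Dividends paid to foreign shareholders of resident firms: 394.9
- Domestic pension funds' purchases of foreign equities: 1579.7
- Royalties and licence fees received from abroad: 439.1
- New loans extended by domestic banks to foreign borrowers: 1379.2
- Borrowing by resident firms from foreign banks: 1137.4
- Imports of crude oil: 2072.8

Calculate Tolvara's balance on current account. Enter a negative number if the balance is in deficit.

-4579.2

Goods: -1226.9 - 1589.1 - 2072.8 = -4888.8
Services: 439.1 - 950.9 + 889.1 = 377.3
Primary income: 650.0 - 394.9 = 255.1
Secondary income: -322.8
Current account = (-4888.8) + 377.3 + 255.1 + (-322.8) = -4579.2
(Excluded from the current account — financial account: foreign purchases of domestic corporate bonds 2043.0, domestic pension funds' purchases of foreign equities 1579.7, new loans extended by domestic banks to foreign borrowers 1379.2, borrowing by resident firms from foreign banks 1137.4.)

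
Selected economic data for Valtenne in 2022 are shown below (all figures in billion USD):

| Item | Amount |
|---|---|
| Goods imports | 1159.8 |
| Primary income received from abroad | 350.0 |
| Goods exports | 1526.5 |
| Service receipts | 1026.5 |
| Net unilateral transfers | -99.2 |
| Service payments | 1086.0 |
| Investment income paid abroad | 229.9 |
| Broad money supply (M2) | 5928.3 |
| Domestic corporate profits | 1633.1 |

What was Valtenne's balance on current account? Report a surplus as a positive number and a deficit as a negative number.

328.1

Goods balance = 1526.5 - 1159.8 = 366.7
Services balance = 1026.5 - 1086.0 = -59.5
Trade balance (goods + services) = 366.7 + (-59.5) = 307.2
Net primary income = 350.0 - 229.9 = 120.1
Net secondary income = -99.2
Current account = 307.2 + 120.1 + (-99.2) = 328.1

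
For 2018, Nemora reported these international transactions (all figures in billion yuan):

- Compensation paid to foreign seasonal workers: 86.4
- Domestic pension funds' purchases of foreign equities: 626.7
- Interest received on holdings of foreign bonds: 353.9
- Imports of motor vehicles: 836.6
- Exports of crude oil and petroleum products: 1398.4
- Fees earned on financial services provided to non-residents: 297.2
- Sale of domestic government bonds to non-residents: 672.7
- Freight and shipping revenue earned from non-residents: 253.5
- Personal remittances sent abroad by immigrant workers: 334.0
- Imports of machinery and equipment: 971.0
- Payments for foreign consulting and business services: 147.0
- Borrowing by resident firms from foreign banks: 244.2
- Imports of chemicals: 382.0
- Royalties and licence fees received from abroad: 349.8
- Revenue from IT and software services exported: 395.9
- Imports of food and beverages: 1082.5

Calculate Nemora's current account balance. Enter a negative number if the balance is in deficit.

-790.8

Goods: -836.6 - 1082.5 - 971.0 - 382.0 + 1398.4 = -1873.7
Services: 297.2 + 395.9 - 147.0 + 349.8 + 253.5 = 1149.4
Primary income: -86.4 + 353.9 = 267.5
Secondary income: -334.0
Current account = (-1873.7) + 1149.4 + 267.5 + (-334.0) = -790.8
(Excluded from the current account — financial account: domestic pension funds' purchases of foreign equities 626.7, sale of domestic government bonds to non-residents 672.7, borrowing by resident firms from foreign banks 244.2.)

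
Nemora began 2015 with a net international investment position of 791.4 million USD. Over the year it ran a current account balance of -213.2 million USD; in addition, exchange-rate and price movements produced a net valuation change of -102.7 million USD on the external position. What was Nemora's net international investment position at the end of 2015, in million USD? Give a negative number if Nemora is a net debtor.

Change in NIIP = current account + net valuation change = -213.2 + (-102.7) = -315.9
End-of-year NIIP = 791.4 + (-315.9) = 475.5

475.5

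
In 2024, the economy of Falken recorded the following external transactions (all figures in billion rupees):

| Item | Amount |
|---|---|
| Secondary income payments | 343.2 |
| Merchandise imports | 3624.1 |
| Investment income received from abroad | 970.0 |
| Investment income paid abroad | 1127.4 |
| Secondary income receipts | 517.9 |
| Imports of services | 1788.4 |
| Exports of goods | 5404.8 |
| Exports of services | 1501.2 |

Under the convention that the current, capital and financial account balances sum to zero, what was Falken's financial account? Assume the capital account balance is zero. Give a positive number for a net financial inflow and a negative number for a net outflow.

Goods balance = 5404.8 - 3624.1 = 1780.7
Services balance = 1501.2 - 1788.4 = -287.2
Trade balance (goods + services) = 1780.7 + (-287.2) = 1493.5
Net primary income = 970.0 - 1127.4 = -157.4
Net secondary income = 517.9 - 343.2 = 174.7
Current account = 1493.5 + (-157.4) + 174.7 = 1510.8
Financial account = -(1510.8) = -1510.8

-1510.8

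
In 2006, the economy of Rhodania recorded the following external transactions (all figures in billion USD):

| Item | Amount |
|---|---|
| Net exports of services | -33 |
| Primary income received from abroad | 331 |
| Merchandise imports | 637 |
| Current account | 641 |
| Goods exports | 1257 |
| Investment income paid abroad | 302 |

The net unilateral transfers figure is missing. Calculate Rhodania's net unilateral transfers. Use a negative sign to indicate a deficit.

Current account = goods balance + services balance + net primary income + net secondary income
Sum of the known components = 616
Net unilateral transfers = CA - (known components) = 641 - 616 = 25

25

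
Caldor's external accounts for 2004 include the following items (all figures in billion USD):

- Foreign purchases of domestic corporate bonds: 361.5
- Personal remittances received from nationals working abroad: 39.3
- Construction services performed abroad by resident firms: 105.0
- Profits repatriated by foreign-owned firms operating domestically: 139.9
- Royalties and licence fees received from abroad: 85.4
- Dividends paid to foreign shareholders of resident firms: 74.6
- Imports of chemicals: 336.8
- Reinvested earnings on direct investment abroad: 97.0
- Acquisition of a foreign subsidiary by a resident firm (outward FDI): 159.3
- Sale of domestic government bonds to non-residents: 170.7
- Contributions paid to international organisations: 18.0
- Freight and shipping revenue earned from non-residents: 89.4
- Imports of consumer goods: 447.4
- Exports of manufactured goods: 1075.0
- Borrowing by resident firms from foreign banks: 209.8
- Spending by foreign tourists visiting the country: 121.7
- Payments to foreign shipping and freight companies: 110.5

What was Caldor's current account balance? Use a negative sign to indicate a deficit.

Goods: -336.8 - 447.4 + 1075.0 = 290.8
Services: 85.4 + 89.4 + 105.0 + 121.7 - 110.5 = 291.0
Primary income: -139.9 - 74.6 + 97.0 = -117.5
Secondary income: 39.3 - 18.0 = 21.3
Current account = 290.8 + 291.0 + (-117.5) + 21.3 = 485.6
(Excluded from the current account — financial account: foreign purchases of domestic corporate bonds 361.5, acquisition of a foreign subsidiary by a resident firm (outward FDI) 159.3, sale of domestic government bonds to non-residents 170.7, borrowing by resident firms from foreign banks 209.8.)

485.6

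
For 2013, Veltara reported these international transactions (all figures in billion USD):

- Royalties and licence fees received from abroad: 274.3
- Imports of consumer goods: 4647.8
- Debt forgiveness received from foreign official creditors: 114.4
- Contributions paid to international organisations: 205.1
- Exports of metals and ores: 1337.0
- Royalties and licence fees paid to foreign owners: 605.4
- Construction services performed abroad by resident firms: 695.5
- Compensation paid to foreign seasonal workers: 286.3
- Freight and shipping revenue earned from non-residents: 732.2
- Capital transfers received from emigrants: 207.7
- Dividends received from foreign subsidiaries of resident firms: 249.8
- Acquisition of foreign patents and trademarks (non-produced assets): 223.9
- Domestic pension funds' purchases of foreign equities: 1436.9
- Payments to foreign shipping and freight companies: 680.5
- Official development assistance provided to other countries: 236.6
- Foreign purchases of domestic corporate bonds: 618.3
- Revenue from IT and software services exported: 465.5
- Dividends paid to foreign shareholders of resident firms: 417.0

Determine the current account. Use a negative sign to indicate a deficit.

-3324.4

Goods: 1337.0 - 4647.8 = -3310.8
Services: 274.3 + 695.5 + 465.5 - 680.5 + 732.2 - 605.4 = 881.6
Primary income: -417.0 - 286.3 + 249.8 = -453.5
Secondary income: -236.6 - 205.1 = -441.7
Current account = (-3310.8) + 881.6 + (-453.5) + (-441.7) = -3324.4
(Excluded from the current account — capital account: debt forgiveness received from foreign official creditors 114.4, capital transfers received from emigrants 207.7, acquisition of foreign patents and trademarks (non-produced assets) 223.9; financial account: domestic pension funds' purchases of foreign equities 1436.9, foreign purchases of domestic corporate bonds 618.3.)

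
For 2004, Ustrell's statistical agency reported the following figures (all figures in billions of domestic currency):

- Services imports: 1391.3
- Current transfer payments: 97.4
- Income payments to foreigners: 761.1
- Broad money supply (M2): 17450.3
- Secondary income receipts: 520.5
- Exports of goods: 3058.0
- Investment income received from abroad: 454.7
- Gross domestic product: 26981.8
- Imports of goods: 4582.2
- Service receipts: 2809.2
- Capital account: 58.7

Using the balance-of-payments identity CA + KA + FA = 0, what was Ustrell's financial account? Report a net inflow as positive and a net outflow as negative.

Goods balance = 3058.0 - 4582.2 = -1524.2
Services balance = 2809.2 - 1391.3 = 1417.9
Trade balance (goods + services) = -1524.2 + 1417.9 = -106.3
Net primary income = 454.7 - 761.1 = -306.4
Net secondary income = 520.5 - 97.4 = 423.1
Current account = -106.3 + (-306.4) + 423.1 = 10.4
Financial account = -(10.4 + 58.7) = -69.1

-69.1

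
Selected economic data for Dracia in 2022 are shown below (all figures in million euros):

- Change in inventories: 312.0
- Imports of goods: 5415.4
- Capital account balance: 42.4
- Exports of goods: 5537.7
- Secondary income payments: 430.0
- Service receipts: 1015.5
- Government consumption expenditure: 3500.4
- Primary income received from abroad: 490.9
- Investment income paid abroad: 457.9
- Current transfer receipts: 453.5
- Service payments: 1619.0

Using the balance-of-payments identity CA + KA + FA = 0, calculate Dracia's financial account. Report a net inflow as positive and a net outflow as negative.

Goods balance = 5537.7 - 5415.4 = 122.3
Services balance = 1015.5 - 1619.0 = -603.5
Trade balance (goods + services) = 122.3 + (-603.5) = -481.2
Net primary income = 490.9 - 457.9 = 33.0
Net secondary income = 453.5 - 430.0 = 23.5
Current account = -481.2 + 33.0 + 23.5 = -424.7
Financial account = -(-424.7 + 42.4) = 382.3

382.3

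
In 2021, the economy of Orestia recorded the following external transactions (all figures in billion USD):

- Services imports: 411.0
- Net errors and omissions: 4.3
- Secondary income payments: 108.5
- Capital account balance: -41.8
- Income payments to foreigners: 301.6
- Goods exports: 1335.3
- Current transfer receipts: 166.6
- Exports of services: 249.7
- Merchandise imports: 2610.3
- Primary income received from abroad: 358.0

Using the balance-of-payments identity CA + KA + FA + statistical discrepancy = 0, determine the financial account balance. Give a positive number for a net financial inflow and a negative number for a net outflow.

1359.3

Goods balance = 1335.3 - 2610.3 = -1275.0
Services balance = 249.7 - 411.0 = -161.3
Trade balance (goods + services) = -1275.0 + (-161.3) = -1436.3
Net primary income = 358.0 - 301.6 = 56.4
Net secondary income = 166.6 - 108.5 = 58.1
Current account = -1436.3 + 56.4 + 58.1 = -1321.8
Financial account = -(-1321.8 + (-41.8) + 4.3) = 1359.3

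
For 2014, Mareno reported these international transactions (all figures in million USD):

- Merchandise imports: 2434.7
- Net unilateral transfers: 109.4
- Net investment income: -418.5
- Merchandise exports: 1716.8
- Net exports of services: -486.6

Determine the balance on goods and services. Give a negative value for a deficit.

-1204.5

Goods balance = 1716.8 - 2434.7 = -717.9
Services balance = -486.6
Trade balance (goods + services) = -717.9 + (-486.6) = -1204.5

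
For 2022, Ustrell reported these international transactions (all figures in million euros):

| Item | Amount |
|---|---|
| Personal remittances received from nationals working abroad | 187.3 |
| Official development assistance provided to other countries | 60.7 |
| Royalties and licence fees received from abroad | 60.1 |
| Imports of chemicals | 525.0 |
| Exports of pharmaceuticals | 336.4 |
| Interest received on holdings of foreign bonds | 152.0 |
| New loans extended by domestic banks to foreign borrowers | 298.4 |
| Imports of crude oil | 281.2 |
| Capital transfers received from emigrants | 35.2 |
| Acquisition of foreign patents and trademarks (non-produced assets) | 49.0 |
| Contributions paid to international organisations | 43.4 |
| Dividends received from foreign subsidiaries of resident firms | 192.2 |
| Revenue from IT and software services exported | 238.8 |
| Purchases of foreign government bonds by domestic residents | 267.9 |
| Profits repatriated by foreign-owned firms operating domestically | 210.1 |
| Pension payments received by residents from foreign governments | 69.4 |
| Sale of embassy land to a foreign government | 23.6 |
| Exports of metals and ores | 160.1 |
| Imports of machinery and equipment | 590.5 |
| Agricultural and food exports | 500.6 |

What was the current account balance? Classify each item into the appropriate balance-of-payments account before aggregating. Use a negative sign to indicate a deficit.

Goods: 500.6 + 336.4 + 160.1 - 525.0 - 590.5 - 281.2 = -399.6
Services: 238.8 + 60.1 = 298.9
Primary income: 152.0 + 192.2 - 210.1 = 134.1
Secondary income: 187.3 - 43.4 - 60.7 + 69.4 = 152.6
Current account = (-399.6) + 298.9 + 134.1 + 152.6 = 186.0
(Excluded from the current account — financial account: new loans extended by domestic banks to foreign borrowers 298.4, purchases of foreign government bonds by domestic residents 267.9; capital account: capital transfers received from emigrants 35.2, acquisition of foreign patents and trademarks (non-produced assets) 49.0, sale of embassy land to a foreign government 23.6.)

186.0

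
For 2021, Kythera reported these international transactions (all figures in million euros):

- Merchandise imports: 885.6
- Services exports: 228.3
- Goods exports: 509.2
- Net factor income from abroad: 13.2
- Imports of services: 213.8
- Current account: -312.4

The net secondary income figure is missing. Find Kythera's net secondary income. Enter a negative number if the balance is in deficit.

36.3

Current account = goods balance + services balance + net primary income + net secondary income
Sum of the known components = -348.7
Net secondary income = CA - (known components) = -312.4 - (-348.7) = 36.3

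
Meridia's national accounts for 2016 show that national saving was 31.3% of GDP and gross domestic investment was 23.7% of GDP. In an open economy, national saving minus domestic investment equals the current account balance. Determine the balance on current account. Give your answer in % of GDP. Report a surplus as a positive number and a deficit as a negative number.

7.6

CA = S - I = 31.3 - 23.7 = 7.6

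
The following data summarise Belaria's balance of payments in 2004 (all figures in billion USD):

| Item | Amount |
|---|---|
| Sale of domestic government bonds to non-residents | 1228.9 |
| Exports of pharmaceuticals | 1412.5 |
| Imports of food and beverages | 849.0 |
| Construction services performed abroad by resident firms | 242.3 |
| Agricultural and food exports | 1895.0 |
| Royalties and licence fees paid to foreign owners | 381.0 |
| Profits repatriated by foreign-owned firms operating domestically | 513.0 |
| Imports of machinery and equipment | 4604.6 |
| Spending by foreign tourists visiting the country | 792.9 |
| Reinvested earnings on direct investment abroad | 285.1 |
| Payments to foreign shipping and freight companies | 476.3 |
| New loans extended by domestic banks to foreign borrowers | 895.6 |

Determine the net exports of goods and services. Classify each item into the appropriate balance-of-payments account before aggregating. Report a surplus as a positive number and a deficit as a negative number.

Goods: 1412.5 - 4604.6 + 1895.0 - 849.0 = -2146.1
Services: 792.9 - 381.0 - 476.3 + 242.3 = 177.9
Trade balance = -2146.1 + 177.9 = -1968.2
(Excluded from the trade balance — financial account: sale of domestic government bonds to non-residents 1228.9, new loans extended by domestic banks to foreign borrowers 895.6; primary income: profits repatriated by foreign-owned firms operating domestically 513.0, reinvested earnings on direct investment abroad 285.1.)

-1968.2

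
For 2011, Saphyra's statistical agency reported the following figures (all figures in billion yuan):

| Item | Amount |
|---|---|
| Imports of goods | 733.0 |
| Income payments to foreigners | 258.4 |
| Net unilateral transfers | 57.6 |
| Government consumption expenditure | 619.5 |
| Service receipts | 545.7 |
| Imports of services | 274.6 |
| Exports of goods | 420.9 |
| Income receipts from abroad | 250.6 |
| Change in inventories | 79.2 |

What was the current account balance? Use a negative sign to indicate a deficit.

8.8

Goods balance = 420.9 - 733.0 = -312.1
Services balance = 545.7 - 274.6 = 271.1
Trade balance (goods + services) = -312.1 + 271.1 = -41.0
Net primary income = 250.6 - 258.4 = -7.8
Net secondary income = 57.6
Current account = -41.0 + (-7.8) + 57.6 = 8.8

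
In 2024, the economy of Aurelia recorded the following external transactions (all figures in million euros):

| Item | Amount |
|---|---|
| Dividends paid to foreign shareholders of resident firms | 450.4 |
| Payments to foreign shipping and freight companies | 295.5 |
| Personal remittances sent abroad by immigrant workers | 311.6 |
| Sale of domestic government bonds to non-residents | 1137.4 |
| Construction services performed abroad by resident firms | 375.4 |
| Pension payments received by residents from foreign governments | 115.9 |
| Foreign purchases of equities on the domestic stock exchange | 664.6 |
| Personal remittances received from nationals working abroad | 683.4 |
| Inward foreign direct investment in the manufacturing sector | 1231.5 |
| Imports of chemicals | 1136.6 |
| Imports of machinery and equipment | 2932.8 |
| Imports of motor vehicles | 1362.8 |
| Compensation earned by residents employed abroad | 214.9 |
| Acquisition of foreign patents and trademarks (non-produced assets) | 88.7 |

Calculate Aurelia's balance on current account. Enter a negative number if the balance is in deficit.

-5100.1

Goods: -1136.6 - 2932.8 - 1362.8 = -5432.2
Services: 375.4 - 295.5 = 79.9
Primary income: -450.4 + 214.9 = -235.5
Secondary income: 683.4 - 311.6 + 115.9 = 487.7
Current account = (-5432.2) + 79.9 + (-235.5) + 487.7 = -5100.1
(Excluded from the current account — financial account: sale of domestic government bonds to non-residents 1137.4, foreign purchases of equities on the domestic stock exchange 664.6, inward foreign direct investment in the manufacturing sector 1231.5; capital account: acquisition of foreign patents and trademarks (non-produced assets) 88.7.)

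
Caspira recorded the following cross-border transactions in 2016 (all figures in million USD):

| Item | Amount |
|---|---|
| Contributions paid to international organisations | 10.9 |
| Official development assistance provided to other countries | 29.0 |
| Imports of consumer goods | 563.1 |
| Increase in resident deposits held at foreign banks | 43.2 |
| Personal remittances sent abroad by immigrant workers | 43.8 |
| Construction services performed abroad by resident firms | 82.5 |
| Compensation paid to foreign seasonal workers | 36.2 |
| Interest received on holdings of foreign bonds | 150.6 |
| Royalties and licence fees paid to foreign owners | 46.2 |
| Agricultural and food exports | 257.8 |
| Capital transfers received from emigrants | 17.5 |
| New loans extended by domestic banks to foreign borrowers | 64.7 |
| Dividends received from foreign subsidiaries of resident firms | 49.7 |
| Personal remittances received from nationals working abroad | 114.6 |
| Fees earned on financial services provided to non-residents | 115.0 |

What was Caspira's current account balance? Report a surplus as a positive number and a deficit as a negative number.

Goods: -563.1 + 257.8 = -305.3
Services: 115.0 + 82.5 - 46.2 = 151.3
Primary income: -36.2 + 49.7 + 150.6 = 164.1
Secondary income: -43.8 - 29.0 - 10.9 + 114.6 = 30.9
Current account = (-305.3) + 151.3 + 164.1 + 30.9 = 41.0
(Excluded from the current account — financial account: increase in resident deposits held at foreign banks 43.2, new loans extended by domestic banks to foreign borrowers 64.7; capital account: capital transfers received from emigrants 17.5.)

41.0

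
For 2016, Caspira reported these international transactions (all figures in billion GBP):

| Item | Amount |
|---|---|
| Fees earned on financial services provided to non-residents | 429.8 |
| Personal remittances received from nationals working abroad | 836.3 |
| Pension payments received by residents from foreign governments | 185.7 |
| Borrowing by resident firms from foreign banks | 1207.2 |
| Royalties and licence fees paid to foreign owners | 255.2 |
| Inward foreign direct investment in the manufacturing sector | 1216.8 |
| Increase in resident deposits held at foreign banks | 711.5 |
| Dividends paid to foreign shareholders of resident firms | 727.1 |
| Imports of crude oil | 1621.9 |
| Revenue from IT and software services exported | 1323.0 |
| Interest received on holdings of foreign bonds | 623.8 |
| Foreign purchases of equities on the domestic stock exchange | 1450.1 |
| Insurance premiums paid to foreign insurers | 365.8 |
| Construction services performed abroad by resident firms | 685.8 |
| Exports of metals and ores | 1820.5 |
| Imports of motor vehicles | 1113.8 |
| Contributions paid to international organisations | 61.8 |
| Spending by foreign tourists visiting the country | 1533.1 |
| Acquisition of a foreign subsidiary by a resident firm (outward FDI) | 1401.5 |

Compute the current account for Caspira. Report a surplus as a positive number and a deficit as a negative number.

3292.4

Goods: 1820.5 - 1621.9 - 1113.8 = -915.2
Services: 1533.1 + 429.8 + 685.8 + 1323.0 - 365.8 - 255.2 = 3350.7
Primary income: 623.8 - 727.1 = -103.3
Secondary income: 185.7 + 836.3 - 61.8 = 960.2
Current account = (-915.2) + 3350.7 + (-103.3) + 960.2 = 3292.4
(Excluded from the current account — financial account: borrowing by resident firms from foreign banks 1207.2, inward foreign direct investment in the manufacturing sector 1216.8, increase in resident deposits held at foreign banks 711.5, foreign purchases of equities on the domestic stock exchange 1450.1, acquisition of a foreign subsidiary by a resident firm (outward FDI) 1401.5.)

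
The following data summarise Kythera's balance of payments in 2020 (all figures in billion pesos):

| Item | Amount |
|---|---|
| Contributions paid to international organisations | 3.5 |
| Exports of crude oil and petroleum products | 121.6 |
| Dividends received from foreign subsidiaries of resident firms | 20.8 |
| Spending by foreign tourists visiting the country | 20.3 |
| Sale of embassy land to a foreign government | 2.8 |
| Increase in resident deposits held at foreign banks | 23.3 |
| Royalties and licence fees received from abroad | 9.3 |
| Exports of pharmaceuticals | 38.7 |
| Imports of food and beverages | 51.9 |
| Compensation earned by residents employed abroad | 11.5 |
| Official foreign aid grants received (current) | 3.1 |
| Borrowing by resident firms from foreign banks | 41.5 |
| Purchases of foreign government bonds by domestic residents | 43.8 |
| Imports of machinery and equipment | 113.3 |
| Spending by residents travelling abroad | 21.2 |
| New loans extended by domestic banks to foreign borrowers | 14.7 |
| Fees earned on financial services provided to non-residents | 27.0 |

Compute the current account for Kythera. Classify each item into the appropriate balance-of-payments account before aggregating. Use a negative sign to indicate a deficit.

Goods: -113.3 + 38.7 + 121.6 - 51.9 = -4.9
Services: 27.0 + 20.3 - 21.2 + 9.3 = 35.4
Primary income: 11.5 + 20.8 = 32.3
Secondary income: -3.5 + 3.1 = -0.4
Current account = (-4.9) + 35.4 + 32.3 + (-0.4) = 62.4
(Excluded from the current account — capital account: sale of embassy land to a foreign government 2.8; financial account: increase in resident deposits held at foreign banks 23.3, borrowing by resident firms from foreign banks 41.5, purchases of foreign government bonds by domestic residents 43.8, new loans extended by domestic banks to foreign borrowers 14.7.)

62.4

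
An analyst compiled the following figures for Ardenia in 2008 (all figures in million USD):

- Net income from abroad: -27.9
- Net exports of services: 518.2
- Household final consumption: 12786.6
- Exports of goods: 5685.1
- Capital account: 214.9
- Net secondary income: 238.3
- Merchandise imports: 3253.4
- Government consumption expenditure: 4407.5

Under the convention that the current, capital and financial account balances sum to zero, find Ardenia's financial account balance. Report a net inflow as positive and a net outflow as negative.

Goods balance = 5685.1 - 3253.4 = 2431.7
Services balance = 518.2
Trade balance (goods + services) = 2431.7 + 518.2 = 2949.9
Net primary income = -27.9
Net secondary income = 238.3
Current account = 2949.9 + (-27.9) + 238.3 = 3160.3
Financial account = -(3160.3 + 214.9) = -3375.2

-3375.2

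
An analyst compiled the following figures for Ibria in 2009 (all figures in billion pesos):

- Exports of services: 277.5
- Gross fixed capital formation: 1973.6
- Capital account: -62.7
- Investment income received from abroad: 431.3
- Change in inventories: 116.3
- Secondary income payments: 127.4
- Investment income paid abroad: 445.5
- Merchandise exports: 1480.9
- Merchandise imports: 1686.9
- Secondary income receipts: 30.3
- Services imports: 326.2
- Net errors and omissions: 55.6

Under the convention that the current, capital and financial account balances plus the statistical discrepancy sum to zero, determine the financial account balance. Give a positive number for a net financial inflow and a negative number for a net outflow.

373.1

Goods balance = 1480.9 - 1686.9 = -206.0
Services balance = 277.5 - 326.2 = -48.7
Trade balance (goods + services) = -206.0 + (-48.7) = -254.7
Net primary income = 431.3 - 445.5 = -14.2
Net secondary income = 30.3 - 127.4 = -97.1
Current account = -254.7 + (-14.2) + (-97.1) = -366.0
Financial account = -(-366.0 + (-62.7) + 55.6) = 373.1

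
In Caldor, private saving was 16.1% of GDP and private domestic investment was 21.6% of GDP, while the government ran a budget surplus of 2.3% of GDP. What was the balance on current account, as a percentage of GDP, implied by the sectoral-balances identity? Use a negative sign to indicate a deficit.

-3.2

By the sectoral-balances identity, CA = (S_private - I) + (T - G).
Private balance = 16.1 - 21.6 = -5.5
Government balance (T - G) = 2.3
CA = -5.5 + 2.3 = -3.2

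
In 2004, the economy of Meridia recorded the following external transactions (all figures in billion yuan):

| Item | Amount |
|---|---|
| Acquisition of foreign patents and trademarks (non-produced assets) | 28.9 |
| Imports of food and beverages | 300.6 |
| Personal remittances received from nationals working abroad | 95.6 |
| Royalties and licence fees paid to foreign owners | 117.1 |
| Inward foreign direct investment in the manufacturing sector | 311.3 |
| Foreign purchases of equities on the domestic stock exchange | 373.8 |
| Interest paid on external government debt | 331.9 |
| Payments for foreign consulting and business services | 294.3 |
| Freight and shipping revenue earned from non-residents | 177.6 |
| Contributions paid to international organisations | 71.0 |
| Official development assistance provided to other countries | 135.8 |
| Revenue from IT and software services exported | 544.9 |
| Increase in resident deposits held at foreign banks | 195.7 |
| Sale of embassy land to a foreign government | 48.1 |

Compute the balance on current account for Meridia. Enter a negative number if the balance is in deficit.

Goods: -300.6
Services: 177.6 - 294.3 + 544.9 - 117.1 = 311.1
Primary income: -331.9
Secondary income: -135.8 - 71.0 + 95.6 = -111.2
Current account = (-300.6) + 311.1 + (-331.9) + (-111.2) = -432.6
(Excluded from the current account — capital account: acquisition of foreign patents and trademarks (non-produced assets) 28.9, sale of embassy land to a foreign government 48.1; financial account: inward foreign direct investment in the manufacturing sector 311.3, foreign purchases of equities on the domestic stock exchange 373.8, increase in resident deposits held at foreign banks 195.7.)

-432.6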